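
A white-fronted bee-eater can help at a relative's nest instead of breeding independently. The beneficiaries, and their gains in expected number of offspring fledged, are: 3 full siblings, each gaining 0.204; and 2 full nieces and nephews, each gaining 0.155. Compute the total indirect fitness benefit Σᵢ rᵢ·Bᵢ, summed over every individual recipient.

r to a full sibling = 0.5 (full sibs share both parents — two paths of length 2: r = 2·(1/2)^2 = 1/2).
r to a full niece or nephew = 0.25 (full aunt/uncle↔niece/nephew: two paths of length 3 through the shared grandparent pair: r = 2·(1/2)^3 = 1/4).
Summing one r·B term per recipient: 3·0.5·0.204 + 2·0.25·0.155 = 0.3835.

0.3835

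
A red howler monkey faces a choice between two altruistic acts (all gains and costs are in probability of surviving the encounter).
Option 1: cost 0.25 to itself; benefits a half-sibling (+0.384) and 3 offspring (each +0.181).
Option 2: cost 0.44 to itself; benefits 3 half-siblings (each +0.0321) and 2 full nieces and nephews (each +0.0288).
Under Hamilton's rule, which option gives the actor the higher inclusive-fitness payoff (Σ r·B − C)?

Option 1: r to a half-sibling = 0.25.
Option 1: r to an offspring = 0.5.
Option 1: Σ r·B − C = (1·0.25·0.384 + 3·0.5·0.181) − 0.25 = 0.1175.
Option 2: r to a half-sibling = 0.25.
Option 2: r to a full niece or nephew = 0.25.
Option 2: Σ r·B − C = (3·0.25·0.0321 + 2·0.25·0.0288) − 0.44 = -0.401525.
Option 1 has the higher net inclusive-fitness payoff.

Option 1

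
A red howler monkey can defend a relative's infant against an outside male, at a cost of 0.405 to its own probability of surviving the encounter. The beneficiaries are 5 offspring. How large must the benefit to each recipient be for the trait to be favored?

0.162

r to an offspring = 1/2 (one parent–offspring link: r = (1/2)^1 = 1/2).
Hamilton's rule with n recipients of equal r: n·r·B > C, so B > C/(n·r) = 0.405/(5·0.5) = 0.162.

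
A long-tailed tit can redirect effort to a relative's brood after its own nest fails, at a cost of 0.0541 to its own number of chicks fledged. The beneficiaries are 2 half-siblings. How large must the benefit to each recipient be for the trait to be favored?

r to a half-sibling = 0.25 (half-sibs share one parent — one path of length 2: r = (1/2)^2 = 1/4).
Hamilton's rule with n recipients of equal r: n·r·B > C, so B > C/(n·r) = 0.0541/(2·0.25) = 0.1082.

0.1082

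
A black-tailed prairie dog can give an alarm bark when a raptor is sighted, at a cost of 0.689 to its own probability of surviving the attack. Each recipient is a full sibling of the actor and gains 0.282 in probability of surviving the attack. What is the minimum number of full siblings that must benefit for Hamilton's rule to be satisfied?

5

r to a full sibling = 1/2 (full sibs share both parents — two paths of length 2: r = 2·(1/2)^2 = 1/2).
Hamilton's rule: n·r·B > C  ⇒  n > C/(r·B) = 0.689/(0.5·0.282) = 4.887.
The smallest integer exceeding 4.887 is 5.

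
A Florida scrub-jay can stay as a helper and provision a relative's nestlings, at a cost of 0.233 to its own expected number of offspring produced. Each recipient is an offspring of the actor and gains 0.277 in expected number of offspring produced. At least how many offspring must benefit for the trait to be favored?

2

r to an offspring = 0.5 (one parent–offspring link: r = (1/2)^1 = 1/2).
Hamilton's rule: n·r·B > C  ⇒  n > C/(r·B) = 0.233/(0.5·0.277) = 1.682.
The smallest integer exceeding 1.682 is 2.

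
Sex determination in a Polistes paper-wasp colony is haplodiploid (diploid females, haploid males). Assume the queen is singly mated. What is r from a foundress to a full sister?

0.75

Haplodiploid full sisters inherit their father's entire haploid genome identically (contributing 1/2) and on average half of their mother's contribution (1/2 · 1/2 = 1/4); r = 1/2 + 1/4 = 3/4.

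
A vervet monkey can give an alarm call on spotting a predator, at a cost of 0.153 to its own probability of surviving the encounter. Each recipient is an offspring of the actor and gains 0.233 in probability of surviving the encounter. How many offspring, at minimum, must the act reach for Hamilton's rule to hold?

2

r to an offspring = 0.5 (one parent–offspring link: r = (1/2)^1 = 1/2).
Hamilton's rule: n·r·B > C  ⇒  n > C/(r·B) = 0.153/(0.5·0.233) = 1.313.
The smallest integer exceeding 1.313 is 2.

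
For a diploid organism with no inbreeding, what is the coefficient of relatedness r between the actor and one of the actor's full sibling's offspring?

Each parent–offspring link contributes a factor of 1/2, and independent paths through distinct common ancestors add.
Full aunt/uncle↔niece/nephew: two paths of length 3 through the shared grandparent pair: r = 2·(1/2)^3 = 1/4.

0.25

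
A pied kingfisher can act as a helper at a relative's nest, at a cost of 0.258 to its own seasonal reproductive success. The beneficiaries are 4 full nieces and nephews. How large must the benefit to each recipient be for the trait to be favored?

0.258

r to a full niece or nephew = 0.25 (full aunt/uncle↔niece/nephew: two paths of length 3 through the shared grandparent pair: r = 2·(1/2)^3 = 1/4).
Hamilton's rule with n recipients of equal r: n·r·B > C, so B > C/(n·r) = 0.258/(4·0.25) = 0.258.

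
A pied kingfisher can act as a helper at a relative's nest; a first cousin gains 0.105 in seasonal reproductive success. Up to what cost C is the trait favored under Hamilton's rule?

r to a first cousin = 0.125 (first cousins share one grandparent pair — two paths of length 4: r = 2·(1/2)^4 = 1/8).
Hamilton's rule: n·r·B > C, so the trait is favored while C < n·r·B = 1·0.125·0.105 = 0.013125.

0.013125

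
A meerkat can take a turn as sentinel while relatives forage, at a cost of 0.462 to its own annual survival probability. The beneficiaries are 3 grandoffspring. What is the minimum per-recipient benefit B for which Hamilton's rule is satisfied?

0.616

r to a grandoffspring = 1/4 (two parent–offspring links: r = (1/2)^2 = 1/4).
Hamilton's rule with n recipients of equal r: n·r·B > C, so B > C/(n·r) = 0.462/(3·0.25) = 0.616.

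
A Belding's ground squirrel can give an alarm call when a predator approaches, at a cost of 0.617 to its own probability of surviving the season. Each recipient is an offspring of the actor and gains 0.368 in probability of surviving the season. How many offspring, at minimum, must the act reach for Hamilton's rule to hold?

4

r to an offspring = 1/2 (one parent–offspring link: r = (1/2)^1 = 1/2).
Hamilton's rule: n·r·B > C  ⇒  n > C/(r·B) = 0.617/(0.5·0.368) = 3.353.
The smallest integer exceeding 3.353 is 4.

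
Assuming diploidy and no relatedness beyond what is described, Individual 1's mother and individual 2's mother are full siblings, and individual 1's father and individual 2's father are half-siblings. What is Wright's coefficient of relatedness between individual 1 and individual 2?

With two independent routes of shared ancestry, r is the sum of the two contributions.
Individual 1 and individual 2 are related in two ways: first cousins through their mothers (r = 1/8) and half first cousins through their fathers (r = 1/16).
r = 1/8 + 1/16 = 0.1875.

0.1875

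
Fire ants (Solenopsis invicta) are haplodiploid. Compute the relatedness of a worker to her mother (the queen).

0.5

One meiotic link between diploid queen and diploid daughter: r = 1/2.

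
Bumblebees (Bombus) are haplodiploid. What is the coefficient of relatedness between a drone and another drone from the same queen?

0.5

Haploid brothers each carry a random half of the queen's diploid genome, so on average they share half: r = 1/2.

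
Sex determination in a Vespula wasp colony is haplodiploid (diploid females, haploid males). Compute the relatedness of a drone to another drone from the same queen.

Haploid brothers each carry a random half of the queen's diploid genome, so on average they share half: r = 1/2.

0.5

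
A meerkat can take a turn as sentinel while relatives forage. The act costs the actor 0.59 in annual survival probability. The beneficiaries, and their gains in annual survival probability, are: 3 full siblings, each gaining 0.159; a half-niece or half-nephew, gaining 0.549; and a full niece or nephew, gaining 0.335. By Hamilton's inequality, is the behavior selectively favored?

Hamilton's rule: the trait is favored when the sum of r·B over every recipient exceeds the actor's cost C.
r to a full sibling = 0.5 (full sibs share both parents — two paths of length 2: r = 2·(1/2)^2 = 1/2).
r to a half-niece or half-nephew = 0.125 (half-aunt/uncle↔niece/nephew: one path of length 3: r = (1/2)^3 = 1/8).
r to a full niece or nephew = 0.25 (full aunt/uncle↔niece/nephew: two paths of length 3 through the shared grandparent pair: r = 2·(1/2)^3 = 1/4).
Summing one r·B term per recipient: 3·0.5·0.159 + 1·0.125·0.549 + 1·0.25·0.335 = 0.390875.
0.390875 < 0.59: the indirect benefit is less than the cost.

No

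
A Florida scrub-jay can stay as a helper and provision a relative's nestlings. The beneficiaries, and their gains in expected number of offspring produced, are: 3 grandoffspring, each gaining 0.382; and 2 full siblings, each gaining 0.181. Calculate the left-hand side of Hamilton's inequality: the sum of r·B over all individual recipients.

r to a grandoffspring = 1/4 (two parent–offspring links: r = (1/2)^2 = 1/4).
r to a full sibling = 0.5 (full sibs share both parents — two paths of length 2: r = 2·(1/2)^2 = 1/2).
Summing one r·B term per recipient: 3·0.25·0.382 + 2·0.5·0.181 = 0.4675.

0.4675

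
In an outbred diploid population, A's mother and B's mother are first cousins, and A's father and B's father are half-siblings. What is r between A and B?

0.09375

Independent pedigree routes through distinct common ancestors add.
A and B are related in two ways: second cousins through their mothers (r = 1/32) and half first cousins through their fathers (r = 1/16).
r = 1/32 + 1/16 = 0.09375.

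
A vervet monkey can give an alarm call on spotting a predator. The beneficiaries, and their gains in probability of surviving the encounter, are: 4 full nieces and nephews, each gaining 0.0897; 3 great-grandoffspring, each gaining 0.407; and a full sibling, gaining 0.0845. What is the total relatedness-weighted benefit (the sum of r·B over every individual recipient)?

0.284575

r to a full niece or nephew = 1/4 (full aunt/uncle↔niece/nephew: two paths of length 3 through the shared grandparent pair: r = 2·(1/2)^3 = 1/4).
r to a great-grandoffspring = 1/8 (three parent–offspring links: r = (1/2)^3 = 1/8).
r to a full sibling = 1/2 (full sibs share both parents — two paths of length 2: r = 2·(1/2)^2 = 1/2).
Summing one r·B term per recipient: 4·0.25·0.0897 + 3·0.125·0.407 + 1·0.5·0.0845 = 0.284575.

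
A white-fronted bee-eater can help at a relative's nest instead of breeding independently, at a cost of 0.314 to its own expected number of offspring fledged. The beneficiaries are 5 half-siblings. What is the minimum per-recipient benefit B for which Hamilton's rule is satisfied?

0.2512

r to a half-sibling = 0.25 (half-sibs share one parent — one path of length 2: r = (1/2)^2 = 1/4).
Hamilton's rule with n recipients of equal r: n·r·B > C, so B > C/(n·r) = 0.314/(5·0.25) = 0.2512.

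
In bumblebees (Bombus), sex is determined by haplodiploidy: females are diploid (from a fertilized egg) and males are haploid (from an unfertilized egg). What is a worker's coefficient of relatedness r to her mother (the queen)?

0.5

One meiotic link between diploid queen and diploid daughter: r = 1/2.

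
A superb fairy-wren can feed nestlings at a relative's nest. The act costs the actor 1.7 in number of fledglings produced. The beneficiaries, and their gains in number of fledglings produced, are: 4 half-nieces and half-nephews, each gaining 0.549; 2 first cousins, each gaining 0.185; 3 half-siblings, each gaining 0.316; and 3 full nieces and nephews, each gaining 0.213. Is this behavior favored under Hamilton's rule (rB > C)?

No

Hamilton's rule: the trait is favored when the sum of r·B over every recipient exceeds the actor's cost C.
r to a half-niece or half-nephew = 0.125 (half-aunt/uncle↔niece/nephew: one path of length 3: r = (1/2)^3 = 1/8).
r to a first cousin = 1/8 (first cousins share one grandparent pair — two paths of length 4: r = 2·(1/2)^4 = 1/8).
r to a half-sibling = 0.25 (half-sibs share one parent — one path of length 2: r = (1/2)^2 = 1/4).
r to a full niece or nephew = 1/4 (full aunt/uncle↔niece/nephew: two paths of length 3 through the shared grandparent pair: r = 2·(1/2)^3 = 1/4).
Summing one r·B term per recipient: 4·0.125·0.549 + 2·0.125·0.185 + 3·0.25·0.316 + 3·0.25·0.213 = 0.7175.
0.7175 < 1.7: the indirect benefit is less than the cost.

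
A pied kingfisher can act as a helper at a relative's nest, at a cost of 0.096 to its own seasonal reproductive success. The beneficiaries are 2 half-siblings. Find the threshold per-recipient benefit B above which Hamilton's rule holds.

r to a half-sibling = 1/4 (half-sibs share one parent — one path of length 2: r = (1/2)^2 = 1/4).
Hamilton's rule with n recipients of equal r: n·r·B > C, so B > C/(n·r) = 0.096/(2·0.25) = 0.192.

0.192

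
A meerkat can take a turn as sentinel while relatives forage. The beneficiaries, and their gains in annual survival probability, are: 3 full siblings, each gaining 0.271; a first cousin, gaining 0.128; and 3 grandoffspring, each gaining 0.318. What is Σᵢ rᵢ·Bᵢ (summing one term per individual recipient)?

r to a full sibling = 1/2 (full sibs share both parents — two paths of length 2: r = 2·(1/2)^2 = 1/2).
r to a first cousin = 0.125 (first cousins share one grandparent pair — two paths of length 4: r = 2·(1/2)^4 = 1/8).
r to a grandoffspring = 0.25 (two parent–offspring links: r = (1/2)^2 = 1/4).
Summing one r·B term per recipient: 3·0.5·0.271 + 1·0.125·0.128 + 3·0.25·0.318 = 0.661.

0.661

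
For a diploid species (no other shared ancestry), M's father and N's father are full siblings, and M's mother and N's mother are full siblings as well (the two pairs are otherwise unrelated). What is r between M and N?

0.25

Independent pedigree routes through distinct common ancestors add.
M and N are related in two ways: first cousins through their fathers (r = 1/8) and first cousins through their mothers (r = 1/8) — i.e. double first cousins.
r = 1/8 + 1/8 = 0.25.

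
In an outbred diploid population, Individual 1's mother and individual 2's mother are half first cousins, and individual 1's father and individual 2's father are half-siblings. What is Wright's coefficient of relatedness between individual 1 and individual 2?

0.078125

Relatedness sums over independent paths through distinct common ancestors.
Individual 1 and individual 2 are related in two ways: half second cousins through their mothers (r = 1/64) and half first cousins through their fathers (r = 1/16).
r = 1/64 + 1/16 = 5/64 = 0.078125.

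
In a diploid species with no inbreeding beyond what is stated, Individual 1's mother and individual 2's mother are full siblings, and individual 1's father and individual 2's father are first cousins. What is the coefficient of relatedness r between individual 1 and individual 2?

Relatedness sums over independent paths through distinct common ancestors.
Individual 1 and individual 2 are related in two ways: first cousins through their mothers (r = 1/8) and second cousins through their fathers (r = 1/32).
r = 1/8 + 1/32 = 0.15625.

0.15625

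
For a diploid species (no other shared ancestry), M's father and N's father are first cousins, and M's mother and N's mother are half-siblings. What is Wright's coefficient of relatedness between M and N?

0.09375

Wright's path rule: contributions from independent ancestry routes add.
M and N are related in two ways: second cousins through their fathers (r = 1/32) and half first cousins through their mothers (r = 1/16).
r = 1/32 + 1/16 = 0.09375.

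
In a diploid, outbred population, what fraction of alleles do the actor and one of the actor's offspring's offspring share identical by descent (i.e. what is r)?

0.25

Each parent–offspring link contributes a factor of 1/2, and independent paths through distinct common ancestors add.
Two parent–offspring links: r = (1/2)^2 = 1/4.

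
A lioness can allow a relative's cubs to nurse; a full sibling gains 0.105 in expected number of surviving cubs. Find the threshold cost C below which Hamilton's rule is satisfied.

r to a full sibling = 1/2 (full sibs share both parents — two paths of length 2: r = 2·(1/2)^2 = 1/2).
Hamilton's rule: n·r·B > C, so the trait is favored while C < n·r·B = 1·0.5·0.105 = 0.0525.

0.0525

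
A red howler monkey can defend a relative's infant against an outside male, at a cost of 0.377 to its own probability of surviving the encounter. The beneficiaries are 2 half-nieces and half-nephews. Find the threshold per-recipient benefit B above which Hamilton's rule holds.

r to a half-niece or half-nephew = 0.125 (half-aunt/uncle↔niece/nephew: one path of length 3: r = (1/2)^3 = 1/8).
Hamilton's rule with n recipients of equal r: n·r·B > C, so B > C/(n·r) = 0.377/(2·0.125) = 1.508.

1.508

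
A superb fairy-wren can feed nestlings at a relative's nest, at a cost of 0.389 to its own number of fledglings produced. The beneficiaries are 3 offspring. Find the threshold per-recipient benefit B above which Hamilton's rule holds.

r to an offspring = 1/2 (one parent–offspring link: r = (1/2)^1 = 1/2).
Hamilton's rule with n recipients of equal r: n·r·B > C, so B > C/(n·r) = 0.389/(3·0.5) = 0.2593.

0.2593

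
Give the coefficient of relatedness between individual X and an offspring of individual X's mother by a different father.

0.25

Each parent–offspring link contributes a factor of 1/2, and independent paths through distinct common ancestors add.
Half-sibs share one parent — one path of length 2: r = (1/2)^2 = 1/4.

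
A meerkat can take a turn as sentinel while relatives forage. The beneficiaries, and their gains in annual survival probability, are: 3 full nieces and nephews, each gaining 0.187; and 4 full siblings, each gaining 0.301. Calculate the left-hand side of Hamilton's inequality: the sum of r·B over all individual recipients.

0.74225

r to a full niece or nephew = 0.25 (full aunt/uncle↔niece/nephew: two paths of length 3 through the shared grandparent pair: r = 2·(1/2)^3 = 1/4).
r to a full sibling = 0.5 (full sibs share both parents — two paths of length 2: r = 2·(1/2)^2 = 1/2).
Summing one r·B term per recipient: 3·0.25·0.187 + 4·0.5·0.301 = 0.74225.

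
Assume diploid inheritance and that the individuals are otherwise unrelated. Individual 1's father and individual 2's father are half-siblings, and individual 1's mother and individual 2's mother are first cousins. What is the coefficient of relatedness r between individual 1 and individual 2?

With two independent routes of shared ancestry, r is the sum of the two contributions.
Individual 1 and individual 2 are related in two ways: half first cousins through their fathers (r = 1/16) and second cousins through their mothers (r = 1/32).
r = 1/16 + 1/32 = 0.09375.

0.09375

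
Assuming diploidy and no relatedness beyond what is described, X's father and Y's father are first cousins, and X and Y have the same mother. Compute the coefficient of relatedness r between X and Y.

0.28125

With two independent routes of shared ancestry, r is the sum of the two contributions.
X and Y are related in two ways: second cousins through their fathers (r = 1/32) and half-sibs through their shared mother (r = 1/4).
r = 1/32 + 1/4 = 0.28125.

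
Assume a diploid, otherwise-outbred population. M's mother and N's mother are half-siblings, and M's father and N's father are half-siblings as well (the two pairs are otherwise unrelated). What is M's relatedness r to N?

0.125

Independent pedigree routes through distinct common ancestors add.
M and N are related in two ways: half first cousins through their mothers (r = 1/16) and half first cousins through their fathers (r = 1/16).
r = 1/16 + 1/16 = 0.125.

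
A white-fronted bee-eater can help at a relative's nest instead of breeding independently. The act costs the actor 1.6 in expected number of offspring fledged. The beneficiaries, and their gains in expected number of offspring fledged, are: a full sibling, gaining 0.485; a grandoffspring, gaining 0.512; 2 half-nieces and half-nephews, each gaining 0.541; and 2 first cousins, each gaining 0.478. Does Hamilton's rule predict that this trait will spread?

Hamilton's rule: the trait is favored when the sum of r·B over every recipient exceeds the actor's cost C.
r to a full sibling = 1/2 (full sibs share both parents — two paths of length 2: r = 2·(1/2)^2 = 1/2).
r to a grandoffspring = 1/4 (two parent–offspring links: r = (1/2)^2 = 1/4).
r to a half-niece or half-nephew = 0.125 (half-aunt/uncle↔niece/nephew: one path of length 3: r = (1/2)^3 = 1/8).
r to a first cousin = 0.125 (first cousins share one grandparent pair — two paths of length 4: r = 2·(1/2)^4 = 1/8).
Summing one r·B term per recipient: 1·0.5·0.485 + 1·0.25·0.512 + 2·0.125·0.541 + 2·0.125·0.478 = 0.62525.
0.62525 < 1.6: the indirect benefit is less than the cost.

No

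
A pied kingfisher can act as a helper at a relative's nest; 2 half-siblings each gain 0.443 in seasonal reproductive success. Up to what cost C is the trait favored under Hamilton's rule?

r to a half-sibling = 1/4 (half-sibs share one parent — one path of length 2: r = (1/2)^2 = 1/4).
Hamilton's rule: n·r·B > C, so the trait is favored while C < n·r·B = 2·0.25·0.443 = 0.2215.

0.2215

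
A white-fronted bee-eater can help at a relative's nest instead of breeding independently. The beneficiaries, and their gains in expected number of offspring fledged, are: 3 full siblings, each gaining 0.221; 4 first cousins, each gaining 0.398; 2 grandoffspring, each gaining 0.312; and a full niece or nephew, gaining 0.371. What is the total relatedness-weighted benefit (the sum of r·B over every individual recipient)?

0.77925

r to a full sibling = 1/2 (full sibs share both parents — two paths of length 2: r = 2·(1/2)^2 = 1/2).
r to a first cousin = 0.125 (first cousins share one grandparent pair — two paths of length 4: r = 2·(1/2)^4 = 1/8).
r to a grandoffspring = 1/4 (two parent–offspring links: r = (1/2)^2 = 1/4).
r to a full niece or nephew = 1/4 (full aunt/uncle↔niece/nephew: two paths of length 3 through the shared grandparent pair: r = 2·(1/2)^3 = 1/4).
Summing one r·B term per recipient: 3·0.5·0.221 + 4·0.125·0.398 + 2·0.25·0.312 + 1·0.25·0.371 = 0.77925.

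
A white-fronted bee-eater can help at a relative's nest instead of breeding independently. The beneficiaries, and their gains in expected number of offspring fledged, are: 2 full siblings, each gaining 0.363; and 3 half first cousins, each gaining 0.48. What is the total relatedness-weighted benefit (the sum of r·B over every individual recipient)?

0.453

r to a full sibling = 1/2 (full sibs share both parents — two paths of length 2: r = 2·(1/2)^2 = 1/2).
r to a half first cousin = 0.0625 (half first cousins share one grandparent — one path of length 4: r = (1/2)^4 = 1/16).
Summing one r·B term per recipient: 2·0.5·0.363 + 3·0.0625·0.48 = 0.453.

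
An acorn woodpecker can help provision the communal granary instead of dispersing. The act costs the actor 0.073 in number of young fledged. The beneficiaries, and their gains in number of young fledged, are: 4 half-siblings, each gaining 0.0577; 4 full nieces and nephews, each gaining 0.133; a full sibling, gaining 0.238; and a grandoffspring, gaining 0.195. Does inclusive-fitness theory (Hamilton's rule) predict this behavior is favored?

Hamilton's rule: the trait is favored when the sum of r·B over every recipient exceeds the actor's cost C.
r to a half-sibling = 1/4 (half-sibs share one parent — one path of length 2: r = (1/2)^2 = 1/4).
r to a full niece or nephew = 0.25 (full aunt/uncle↔niece/nephew: two paths of length 3 through the shared grandparent pair: r = 2·(1/2)^3 = 1/4).
r to a full sibling = 1/2 (full sibs share both parents — two paths of length 2: r = 2·(1/2)^2 = 1/2).
r to a grandoffspring = 1/4 (two parent–offspring links: r = (1/2)^2 = 1/4).
Summing one r·B term per recipient: 4·0.25·0.0577 + 4·0.25·0.133 + 1·0.5·0.238 + 1·0.25·0.195 = 0.35845.
0.35845 > 0.073: the indirect benefit exceeds the cost.

Yes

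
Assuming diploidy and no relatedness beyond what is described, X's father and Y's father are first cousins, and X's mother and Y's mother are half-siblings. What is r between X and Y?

With two independent routes of shared ancestry, r is the sum of the two contributions.
X and Y are related in two ways: second cousins through their fathers (r = 1/32) and half first cousins through their mothers (r = 1/16).
r = 1/32 + 1/16 = 0.09375.

0.09375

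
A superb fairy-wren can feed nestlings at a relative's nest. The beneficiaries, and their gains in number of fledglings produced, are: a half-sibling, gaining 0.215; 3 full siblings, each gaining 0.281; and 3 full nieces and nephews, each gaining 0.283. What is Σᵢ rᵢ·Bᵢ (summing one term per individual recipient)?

r to a half-sibling = 0.25 (half-sibs share one parent — one path of length 2: r = (1/2)^2 = 1/4).
r to a full sibling = 1/2 (full sibs share both parents — two paths of length 2: r = 2·(1/2)^2 = 1/2).
r to a full niece or nephew = 0.25 (full aunt/uncle↔niece/nephew: two paths of length 3 through the shared grandparent pair: r = 2·(1/2)^3 = 1/4).
Summing one r·B term per recipient: 1·0.25·0.215 + 3·0.5·0.281 + 3·0.25·0.283 = 0.6875.

0.6875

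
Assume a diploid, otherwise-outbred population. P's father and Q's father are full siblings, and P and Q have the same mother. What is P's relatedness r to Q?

Wright's path rule: contributions from independent ancestry routes add.
P and Q are related in two ways: first cousins through their fathers (r = 1/8) and half-sibs through their shared mother (r = 1/4).
r = 1/8 + 1/4 = 3/8 = 0.375.

0.375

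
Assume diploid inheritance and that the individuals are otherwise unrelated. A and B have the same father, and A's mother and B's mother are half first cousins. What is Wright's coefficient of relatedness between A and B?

0.265625

Wright's path rule: contributions from independent ancestry routes add.
A and B are related in two ways: half-sibs through their shared father (r = 1/4) and half second cousins through their mothers (r = 1/64).
r = 1/4 + 1/64 = 17/64 = 0.265625.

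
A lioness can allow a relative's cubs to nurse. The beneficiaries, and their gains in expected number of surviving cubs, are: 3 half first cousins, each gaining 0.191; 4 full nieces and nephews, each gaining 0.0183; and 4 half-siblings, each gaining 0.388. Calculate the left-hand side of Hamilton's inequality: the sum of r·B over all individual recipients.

r to a half first cousin = 0.0625 (half first cousins share one grandparent — one path of length 4: r = (1/2)^4 = 1/16).
r to a full niece or nephew = 0.25 (full aunt/uncle↔niece/nephew: two paths of length 3 through the shared grandparent pair: r = 2·(1/2)^3 = 1/4).
r to a half-sibling = 1/4 (half-sibs share one parent — one path of length 2: r = (1/2)^2 = 1/4).
Summing one r·B term per recipient: 3·0.0625·0.191 + 4·0.25·0.0183 + 4·0.25·0.388 = 0.4421125.

0.4421125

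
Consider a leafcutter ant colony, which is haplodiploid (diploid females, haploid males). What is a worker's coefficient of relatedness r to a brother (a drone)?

0.25

Her haploid brother carries none of their father's genes and a random half of their mother's genome; that half matches the maternal half of her own genome with probability 1/2: r = 1/2 · 1/2 = 1/4.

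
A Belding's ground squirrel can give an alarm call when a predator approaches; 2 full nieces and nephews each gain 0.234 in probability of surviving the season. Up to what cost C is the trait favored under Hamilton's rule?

r to a full niece or nephew = 0.25 (full aunt/uncle↔niece/nephew: two paths of length 3 through the shared grandparent pair: r = 2·(1/2)^3 = 1/4).
Hamilton's rule: n·r·B > C, so the trait is favored while C < n·r·B = 2·0.25·0.234 = 0.117.

0.117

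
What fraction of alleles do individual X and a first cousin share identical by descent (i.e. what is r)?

0.125

First cousins share one grandparent pair — two paths of length 4: r = 2·(1/2)^4 = 1/8.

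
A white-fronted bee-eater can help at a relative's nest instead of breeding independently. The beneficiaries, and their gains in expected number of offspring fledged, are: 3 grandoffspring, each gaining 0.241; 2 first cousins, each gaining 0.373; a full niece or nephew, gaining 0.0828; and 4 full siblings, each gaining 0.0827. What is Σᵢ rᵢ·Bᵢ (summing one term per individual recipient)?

0.4601

r to a grandoffspring = 1/4 (two parent–offspring links: r = (1/2)^2 = 1/4).
r to a first cousin = 0.125 (first cousins share one grandparent pair — two paths of length 4: r = 2·(1/2)^4 = 1/8).
r to a full niece or nephew = 0.25 (full aunt/uncle↔niece/nephew: two paths of length 3 through the shared grandparent pair: r = 2·(1/2)^3 = 1/4).
r to a full sibling = 1/2 (full sibs share both parents — two paths of length 2: r = 2·(1/2)^2 = 1/2).
Summing one r·B term per recipient: 3·0.25·0.241 + 2·0.125·0.373 + 1·0.25·0.0828 + 4·0.5·0.0827 = 0.4601.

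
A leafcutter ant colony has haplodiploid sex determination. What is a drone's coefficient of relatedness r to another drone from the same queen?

0.5

Haploid brothers each carry a random half of the queen's diploid genome, so on average they share half: r = 1/2.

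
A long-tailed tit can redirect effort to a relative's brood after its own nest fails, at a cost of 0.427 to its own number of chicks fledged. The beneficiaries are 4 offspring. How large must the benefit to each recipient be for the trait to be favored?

0.2135

r to an offspring = 0.5 (one parent–offspring link: r = (1/2)^1 = 1/2).
Hamilton's rule with n recipients of equal r: n·r·B > C, so B > C/(n·r) = 0.427/(4·0.5) = 0.2135.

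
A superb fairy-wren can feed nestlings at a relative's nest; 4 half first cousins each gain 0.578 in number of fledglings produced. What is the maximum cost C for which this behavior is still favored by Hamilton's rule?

0.1445

r to a half first cousin = 0.0625 (half first cousins share one grandparent — one path of length 4: r = (1/2)^4 = 1/16).
Hamilton's rule: n·r·B > C, so the trait is favored while C < n·r·B = 4·0.0625·0.578 = 0.1445.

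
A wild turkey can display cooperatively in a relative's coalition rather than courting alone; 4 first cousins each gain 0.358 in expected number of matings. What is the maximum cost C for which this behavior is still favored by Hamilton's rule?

0.179

r to a first cousin = 1/8 (first cousins share one grandparent pair — two paths of length 4: r = 2·(1/2)^4 = 1/8).
Hamilton's rule: n·r·B > C, so the trait is favored while C < n·r·B = 4·0.125·0.358 = 0.179.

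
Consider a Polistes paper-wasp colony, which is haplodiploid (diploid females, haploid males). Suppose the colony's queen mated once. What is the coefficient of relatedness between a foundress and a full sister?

Haplodiploid full sisters inherit their father's entire haploid genome identically (contributing 1/2) and on average half of their mother's contribution (1/2 · 1/2 = 1/4); r = 1/2 + 1/4 = 3/4.

0.75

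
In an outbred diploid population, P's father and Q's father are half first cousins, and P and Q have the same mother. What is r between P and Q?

Relatedness sums over independent paths through distinct common ancestors.
P and Q are related in two ways: half second cousins through their fathers (r = 1/64) and half-sibs through their shared mother (r = 1/4).
r = 1/64 + 1/4 = 0.265625.

0.265625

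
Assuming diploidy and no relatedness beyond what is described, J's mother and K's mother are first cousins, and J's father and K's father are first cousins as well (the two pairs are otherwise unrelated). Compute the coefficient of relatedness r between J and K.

Wright's path rule: contributions from independent ancestry routes add.
J and K are related in two ways: second cousins through their mothers (r = 1/32) and second cousins through their fathers (r = 1/32).
r = 1/32 + 1/32 = 0.0625.

0.0625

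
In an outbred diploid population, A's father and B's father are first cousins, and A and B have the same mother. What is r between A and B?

Wright's path rule: contributions from independent ancestry routes add.
A and B are related in two ways: second cousins through their fathers (r = 1/32) and half-sibs through their shared mother (r = 1/4).
r = 1/32 + 1/4 = 9/32 = 0.28125.

0.28125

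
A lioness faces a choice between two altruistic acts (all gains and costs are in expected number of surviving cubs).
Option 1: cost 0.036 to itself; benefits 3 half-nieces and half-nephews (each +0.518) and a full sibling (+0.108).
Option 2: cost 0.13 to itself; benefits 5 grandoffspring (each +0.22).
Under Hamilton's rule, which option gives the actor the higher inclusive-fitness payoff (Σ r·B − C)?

Option 1

Option 1: r to a half-niece or half-nephew = 0.125.
Option 1: r to a full sibling = 0.5.
Option 1: Σ r·B − C = (3·0.125·0.518 + 1·0.5·0.108) − 0.036 = 0.21225.
Option 2: r to a grandoffspring = 0.25.
Option 2: Σ r·B − C = (5·0.25·0.22) − 0.13 = 0.145.
Option 1 has the higher net inclusive-fitness payoff.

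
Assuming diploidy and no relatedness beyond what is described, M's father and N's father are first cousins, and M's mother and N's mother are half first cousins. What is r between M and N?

0.046875

Relatedness sums over independent paths through distinct common ancestors.
M and N are related in two ways: second cousins through their fathers (r = 1/32) and half second cousins through their mothers (r = 1/64).
r = 1/32 + 1/64 = 0.046875.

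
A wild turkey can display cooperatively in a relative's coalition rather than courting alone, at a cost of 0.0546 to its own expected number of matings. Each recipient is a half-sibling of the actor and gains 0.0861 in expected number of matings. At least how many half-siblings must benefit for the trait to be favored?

3

r to a half-sibling = 1/4 (half-sibs share one parent — one path of length 2: r = (1/2)^2 = 1/4).
Hamilton's rule: n·r·B > C  ⇒  n > C/(r·B) = 0.0546/(0.25·0.0861) = 2.537.
The smallest integer exceeding 2.537 is 3.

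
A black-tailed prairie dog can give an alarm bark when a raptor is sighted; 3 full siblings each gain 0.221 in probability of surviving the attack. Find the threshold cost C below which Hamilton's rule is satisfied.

r to a full sibling = 0.5 (full sibs share both parents — two paths of length 2: r = 2·(1/2)^2 = 1/2).
Hamilton's rule: n·r·B > C, so the trait is favored while C < n·r·B = 3·0.5·0.221 = 0.3315.

0.3315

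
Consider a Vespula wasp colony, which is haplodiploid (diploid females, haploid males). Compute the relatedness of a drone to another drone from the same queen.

0.5

Haploid brothers each carry a random half of the queen's diploid genome, so on average they share half: r = 1/2.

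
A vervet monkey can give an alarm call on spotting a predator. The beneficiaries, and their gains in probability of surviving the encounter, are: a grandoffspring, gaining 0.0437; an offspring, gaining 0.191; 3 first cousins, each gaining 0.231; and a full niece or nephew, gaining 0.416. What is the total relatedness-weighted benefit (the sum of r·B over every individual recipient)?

r to a grandoffspring = 1/4 (two parent–offspring links: r = (1/2)^2 = 1/4).
r to an offspring = 1/2 (one parent–offspring link: r = (1/2)^1 = 1/2).
r to a first cousin = 1/8 (first cousins share one grandparent pair — two paths of length 4: r = 2·(1/2)^4 = 1/8).
r to a full niece or nephew = 1/4 (full aunt/uncle↔niece/nephew: two paths of length 3 through the shared grandparent pair: r = 2·(1/2)^3 = 1/4).
Summing one r·B term per recipient: 1·0.25·0.0437 + 1·0.5·0.191 + 3·0.125·0.231 + 1·0.25·0.416 = 0.29705.

0.29705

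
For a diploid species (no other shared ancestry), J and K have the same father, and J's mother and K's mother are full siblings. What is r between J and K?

With two independent routes of shared ancestry, r is the sum of the two contributions.
J and K are related in two ways: half-sibs through their shared father (r = 1/4) and first cousins through their mothers (r = 1/8).
r = 1/4 + 1/8 = 3/8 = 0.375.

0.375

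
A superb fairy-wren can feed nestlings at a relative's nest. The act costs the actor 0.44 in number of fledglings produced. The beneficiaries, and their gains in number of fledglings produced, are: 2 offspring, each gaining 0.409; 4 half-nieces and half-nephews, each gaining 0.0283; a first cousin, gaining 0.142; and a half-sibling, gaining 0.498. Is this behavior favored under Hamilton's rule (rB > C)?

Hamilton's rule: the trait is favored when the sum of r·B over every recipient exceeds the actor's cost C.
r to an offspring = 1/2 (one parent–offspring link: r = (1/2)^1 = 1/2).
r to a half-niece or half-nephew = 1/8 (half-aunt/uncle↔niece/nephew: one path of length 3: r = (1/2)^3 = 1/8).
r to a first cousin = 0.125 (first cousins share one grandparent pair — two paths of length 4: r = 2·(1/2)^4 = 1/8).
r to a half-sibling = 1/4 (half-sibs share one parent — one path of length 2: r = (1/2)^2 = 1/4).
Summing one r·B term per recipient: 2·0.5·0.409 + 4·0.125·0.0283 + 1·0.125·0.142 + 1·0.25·0.498 = 0.5654.
0.5654 > 0.44: the indirect benefit exceeds the cost.

Yes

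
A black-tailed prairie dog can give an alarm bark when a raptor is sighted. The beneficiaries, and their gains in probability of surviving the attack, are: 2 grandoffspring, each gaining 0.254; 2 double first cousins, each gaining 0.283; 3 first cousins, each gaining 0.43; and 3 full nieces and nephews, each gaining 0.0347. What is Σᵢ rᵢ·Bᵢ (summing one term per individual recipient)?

0.455775

r to a grandoffspring = 0.25 (two parent–offspring links: r = (1/2)^2 = 1/4).
r to a double first cousin = 1/4 (double first cousins share both grandparent pairs — four paths of length 4: r = 4·(1/2)^4 = 1/4).
r to a first cousin = 0.125 (first cousins share one grandparent pair — two paths of length 4: r = 2·(1/2)^4 = 1/8).
r to a full niece or nephew = 0.25 (full aunt/uncle↔niece/nephew: two paths of length 3 through the shared grandparent pair: r = 2·(1/2)^3 = 1/4).
Summing one r·B term per recipient: 2·0.25·0.254 + 2·0.25·0.283 + 3·0.125·0.43 + 3·0.25·0.0347 = 0.455775.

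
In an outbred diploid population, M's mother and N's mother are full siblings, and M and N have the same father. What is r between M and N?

0.375

Independent pedigree routes through distinct common ancestors add.
M and N are related in two ways: first cousins through their mothers (r = 1/8) and half-sibs through their shared father (r = 1/4).
r = 1/8 + 1/4 = 0.375.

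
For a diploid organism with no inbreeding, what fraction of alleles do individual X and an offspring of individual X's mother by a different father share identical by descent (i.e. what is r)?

Each parent–offspring link contributes a factor of 1/2, and independent paths through distinct common ancestors add.
Half-sibs share one parent — one path of length 2: r = (1/2)^2 = 1/4.

0.25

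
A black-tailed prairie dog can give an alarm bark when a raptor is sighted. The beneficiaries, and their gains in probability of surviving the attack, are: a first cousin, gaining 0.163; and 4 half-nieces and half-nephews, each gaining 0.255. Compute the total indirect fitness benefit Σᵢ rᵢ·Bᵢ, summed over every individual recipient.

0.147875

r to a first cousin = 1/8 (first cousins share one grandparent pair — two paths of length 4: r = 2·(1/2)^4 = 1/8).
r to a half-niece or half-nephew = 1/8 (half-aunt/uncle↔niece/nephew: one path of length 3: r = (1/2)^3 = 1/8).
Summing one r·B term per recipient: 1·0.125·0.163 + 4·0.125·0.255 = 0.147875.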